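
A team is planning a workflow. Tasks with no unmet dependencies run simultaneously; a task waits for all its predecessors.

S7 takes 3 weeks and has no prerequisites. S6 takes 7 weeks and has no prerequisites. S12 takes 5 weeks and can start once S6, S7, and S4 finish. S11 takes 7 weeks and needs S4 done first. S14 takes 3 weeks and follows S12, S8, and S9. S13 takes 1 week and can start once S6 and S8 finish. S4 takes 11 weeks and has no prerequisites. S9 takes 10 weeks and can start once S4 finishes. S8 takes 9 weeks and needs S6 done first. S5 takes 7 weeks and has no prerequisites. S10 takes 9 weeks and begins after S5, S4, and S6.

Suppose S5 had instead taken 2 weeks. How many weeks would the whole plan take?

24

Baseline: S4→S9→S14 = 11+10+3 = 24 → 24 weeks.
S5 has 8 weeks of float (longest path through it is 16).
That remains the longest chain; total 24 weeks.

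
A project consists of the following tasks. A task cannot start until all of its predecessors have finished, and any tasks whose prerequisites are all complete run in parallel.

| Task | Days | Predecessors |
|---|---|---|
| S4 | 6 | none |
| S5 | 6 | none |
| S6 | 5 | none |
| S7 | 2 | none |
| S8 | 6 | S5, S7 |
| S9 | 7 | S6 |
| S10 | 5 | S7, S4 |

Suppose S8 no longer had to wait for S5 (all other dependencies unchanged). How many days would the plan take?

With the dependency in place, S5→S8 = 6+6 = 12 sets the finish at 12 days.
Without S5→S8, S8's earliest start moves from 6 to 2.
The longest chain is now S6→S9 = 5+7 = 12, so the plan takes 12 days.

12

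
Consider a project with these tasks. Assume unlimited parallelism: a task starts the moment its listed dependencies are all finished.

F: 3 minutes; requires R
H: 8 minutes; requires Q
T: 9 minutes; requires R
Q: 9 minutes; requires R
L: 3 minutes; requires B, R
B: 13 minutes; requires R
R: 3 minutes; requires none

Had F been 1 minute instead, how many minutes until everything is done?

20

The binding path is R→Q→H = 3+9+8 = 20; finish at 20 minutes.
F is off the critical path — its longest chain is 6 minutes, giving 14 of slack.
No other chain overtakes it, so the finish is 20 minutes.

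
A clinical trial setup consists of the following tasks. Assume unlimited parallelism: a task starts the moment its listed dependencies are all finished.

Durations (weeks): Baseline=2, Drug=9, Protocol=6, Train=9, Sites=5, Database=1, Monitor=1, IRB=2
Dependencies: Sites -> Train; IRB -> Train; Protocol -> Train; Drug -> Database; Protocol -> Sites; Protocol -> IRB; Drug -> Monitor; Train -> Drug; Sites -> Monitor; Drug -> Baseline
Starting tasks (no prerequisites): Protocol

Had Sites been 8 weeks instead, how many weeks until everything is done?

The binding path is Protocol→Sites→Train→Drug→Baseline = 6+5+9+9+2 = 31; finish at 31 weeks.
Since Sites is critical, the +3 change carries straight to that chain (now 34 weeks).
The critical path is still Protocol→Sites→Train→Drug→Baseline; finish is now 34 weeks.

34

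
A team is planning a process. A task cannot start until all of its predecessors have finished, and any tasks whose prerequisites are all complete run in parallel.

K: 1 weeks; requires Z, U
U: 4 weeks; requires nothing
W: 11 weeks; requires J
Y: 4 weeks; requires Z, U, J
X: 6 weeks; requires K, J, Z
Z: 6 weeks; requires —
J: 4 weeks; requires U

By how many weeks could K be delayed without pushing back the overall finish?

U→J→W = 4+4+11 = 19 sets the makespan at 19 weeks.
The longest chain containing K totals 13 weeks.
Slack of K = 12 − 6 = 6 weeks.

6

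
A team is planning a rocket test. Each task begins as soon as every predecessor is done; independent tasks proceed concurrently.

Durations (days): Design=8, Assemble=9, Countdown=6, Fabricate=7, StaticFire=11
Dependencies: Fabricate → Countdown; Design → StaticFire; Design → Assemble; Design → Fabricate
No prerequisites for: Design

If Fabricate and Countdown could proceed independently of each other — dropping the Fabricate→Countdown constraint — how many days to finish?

With the dependency in place, Design→Fabricate→Countdown = 8+7+6 = 21 sets the finish at 21 days.
Without Fabricate→Countdown, Countdown's earliest start moves from 15 to 0.
After: Design→StaticFire = 8+11 = 19 → 19 days.

19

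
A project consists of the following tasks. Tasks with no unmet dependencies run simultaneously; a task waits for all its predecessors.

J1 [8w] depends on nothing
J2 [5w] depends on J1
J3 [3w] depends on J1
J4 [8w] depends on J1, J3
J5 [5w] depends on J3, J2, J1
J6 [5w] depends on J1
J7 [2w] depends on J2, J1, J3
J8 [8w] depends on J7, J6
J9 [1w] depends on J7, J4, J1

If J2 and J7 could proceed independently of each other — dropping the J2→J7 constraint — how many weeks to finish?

With the dependency in place, J1→J2→J7→J8 = 8+5+2+8 = 23 sets the finish at 23 weeks.
Without J2→J7, J7's earliest start moves from 13 to 11.
The longest chain is now J1→J3→J7→J8 = 8+3+2+8 = 21, so the schedule takes 21 weeks.

21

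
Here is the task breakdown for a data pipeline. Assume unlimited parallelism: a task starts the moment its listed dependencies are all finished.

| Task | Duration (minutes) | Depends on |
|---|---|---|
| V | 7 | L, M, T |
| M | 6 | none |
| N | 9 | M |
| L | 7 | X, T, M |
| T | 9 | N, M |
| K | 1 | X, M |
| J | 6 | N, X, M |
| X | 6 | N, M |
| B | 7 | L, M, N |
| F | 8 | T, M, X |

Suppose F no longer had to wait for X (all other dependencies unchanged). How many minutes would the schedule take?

38

Before: longest chain M→N→T→L→B = 6+9+9+7+7 = 38, finish 38.
Dropping X→F doesn't change F's earliest start (24); another predecessor still binds.
New critical path: M→N→T→L→B = 6+9+9+7+7 = 38 ⇒ 38 minutes.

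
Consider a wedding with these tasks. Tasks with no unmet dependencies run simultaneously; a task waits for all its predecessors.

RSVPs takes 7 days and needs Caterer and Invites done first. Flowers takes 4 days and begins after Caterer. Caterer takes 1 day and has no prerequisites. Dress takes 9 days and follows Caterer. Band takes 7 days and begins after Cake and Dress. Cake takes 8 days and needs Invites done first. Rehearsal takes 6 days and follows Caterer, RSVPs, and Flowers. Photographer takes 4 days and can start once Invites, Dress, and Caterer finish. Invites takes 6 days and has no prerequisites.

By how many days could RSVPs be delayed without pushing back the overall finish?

2

Critical path: Invites→Cake→Band = 6+8+7 = 21, so the finish is 21 days.
Longest path through RSVPs: 19 days (earliest finish 13, latest finish 15).
Float = 21 − 19 = 2.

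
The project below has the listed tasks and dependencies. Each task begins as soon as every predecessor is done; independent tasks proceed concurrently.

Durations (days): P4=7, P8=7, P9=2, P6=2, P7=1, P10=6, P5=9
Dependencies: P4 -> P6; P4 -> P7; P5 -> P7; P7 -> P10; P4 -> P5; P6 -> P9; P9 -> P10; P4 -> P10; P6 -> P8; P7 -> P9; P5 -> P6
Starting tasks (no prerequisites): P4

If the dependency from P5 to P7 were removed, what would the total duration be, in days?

Before: longest chain P4→P5→P6→P9→P10 = 7+9+2+2+6 = 26, finish 26.
Without P5→P7, P7's earliest start moves from 16 to 7.
The longest chain is now P4→P5→P6→P9→P10 = 7+9+2+2+6 = 26, so the project takes 26 days.

26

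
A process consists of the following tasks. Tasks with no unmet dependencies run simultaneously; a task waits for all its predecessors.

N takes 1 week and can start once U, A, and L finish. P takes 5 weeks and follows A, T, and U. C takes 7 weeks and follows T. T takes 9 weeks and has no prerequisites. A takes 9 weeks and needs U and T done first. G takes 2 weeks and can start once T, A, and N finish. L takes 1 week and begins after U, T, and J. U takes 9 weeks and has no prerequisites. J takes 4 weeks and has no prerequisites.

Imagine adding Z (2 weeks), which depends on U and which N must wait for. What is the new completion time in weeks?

23

Originally the process takes 23 weeks.
With Z inserted, N now waits for max(U, A, L, Z).
New critical path: U→A→P = 9+9+5 = 23 ⇒ 23 weeks.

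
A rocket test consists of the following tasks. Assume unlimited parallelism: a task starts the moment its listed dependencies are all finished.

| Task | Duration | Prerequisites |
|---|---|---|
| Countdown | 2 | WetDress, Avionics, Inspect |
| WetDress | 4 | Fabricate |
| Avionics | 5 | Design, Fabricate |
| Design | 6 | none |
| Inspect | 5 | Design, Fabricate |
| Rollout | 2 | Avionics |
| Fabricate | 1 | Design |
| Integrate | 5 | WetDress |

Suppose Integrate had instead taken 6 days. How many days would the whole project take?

17

As given, the longest chain is Design→Fabricate→WetDress→Integrate = 6+1+4+5 = 16, so the finish is 16 days.
Integrate lies on that path, so at 6 days the path becomes 17 days.
The critical path is still Design→Fabricate→WetDress→Integrate; finish is now 17 days.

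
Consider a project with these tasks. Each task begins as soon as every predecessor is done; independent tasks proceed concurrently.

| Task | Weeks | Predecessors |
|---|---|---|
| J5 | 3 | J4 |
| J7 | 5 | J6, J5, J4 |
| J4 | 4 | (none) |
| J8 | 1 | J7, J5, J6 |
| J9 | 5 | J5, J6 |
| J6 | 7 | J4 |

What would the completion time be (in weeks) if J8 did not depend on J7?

16

With the dependency in place, J4→J6→J7→J8 = 4+7+5+1 = 17 sets the finish at 17 weeks.
Without J7→J8, J8's earliest start moves from 16 to 11.
After: J4→J6→J7 = 4+7+5 = 16 → 16 weeks.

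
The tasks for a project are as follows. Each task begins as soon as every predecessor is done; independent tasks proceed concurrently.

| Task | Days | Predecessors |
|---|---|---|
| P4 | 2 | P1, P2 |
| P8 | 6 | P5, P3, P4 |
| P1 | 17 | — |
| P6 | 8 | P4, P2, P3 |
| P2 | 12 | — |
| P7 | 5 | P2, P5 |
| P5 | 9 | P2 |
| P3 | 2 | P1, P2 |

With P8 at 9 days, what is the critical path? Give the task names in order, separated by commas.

Critical path before the change: P2→P5→P8 = 12+9+6 = 27 giving 27 days.
P8 is on the critical path; changing it to 9 makes that path 30 days.
That remains the longest chain; total 30 days.

P2, P5, P8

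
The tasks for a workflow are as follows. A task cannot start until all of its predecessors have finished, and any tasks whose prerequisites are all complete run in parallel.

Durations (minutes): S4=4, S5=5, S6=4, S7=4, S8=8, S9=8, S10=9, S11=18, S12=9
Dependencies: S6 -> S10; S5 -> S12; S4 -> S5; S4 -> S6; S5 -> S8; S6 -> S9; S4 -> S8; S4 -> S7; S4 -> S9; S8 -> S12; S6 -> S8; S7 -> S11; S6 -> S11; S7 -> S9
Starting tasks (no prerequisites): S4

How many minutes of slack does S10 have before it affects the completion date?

The longest chain is S4→S5→S8→S12 = 4+5+8+9 = 26; overall finish 26 minutes.
The longest chain containing S10 totals 17 minutes.
So S10 can slip 26 − 17 = 9 minutes.

9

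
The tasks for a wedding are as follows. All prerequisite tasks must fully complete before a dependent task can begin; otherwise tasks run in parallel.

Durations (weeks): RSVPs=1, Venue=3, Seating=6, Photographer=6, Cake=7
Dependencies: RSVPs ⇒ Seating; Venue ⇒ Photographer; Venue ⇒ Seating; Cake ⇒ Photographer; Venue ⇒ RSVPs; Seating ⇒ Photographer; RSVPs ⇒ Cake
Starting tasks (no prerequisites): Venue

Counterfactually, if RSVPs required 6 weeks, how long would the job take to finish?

As given, the longest chain is Venue→RSVPs→Cake→Photographer = 3+1+7+6 = 17, so the finish is 17 weeks.
RSVPs is on the critical path; changing it to 6 makes that path 22 weeks.
No other chain overtakes it, so the finish is 22 weeks.

22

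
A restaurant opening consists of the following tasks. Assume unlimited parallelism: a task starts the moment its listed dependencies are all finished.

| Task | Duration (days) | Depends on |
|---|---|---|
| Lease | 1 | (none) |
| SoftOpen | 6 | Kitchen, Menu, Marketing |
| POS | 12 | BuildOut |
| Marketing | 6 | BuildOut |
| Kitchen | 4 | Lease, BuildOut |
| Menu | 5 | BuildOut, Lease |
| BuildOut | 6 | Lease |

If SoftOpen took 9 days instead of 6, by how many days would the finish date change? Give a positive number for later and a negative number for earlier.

3

Baseline: Lease→BuildOut→Marketing→SoftOpen = 1+6+6+6 = 19 → 19 days.
Since SoftOpen is critical, the +3 change carries straight to that chain (now 22 days).
No other chain overtakes it, so the finish is 22 days.
Change in finish: 22 − 19 = +3 days.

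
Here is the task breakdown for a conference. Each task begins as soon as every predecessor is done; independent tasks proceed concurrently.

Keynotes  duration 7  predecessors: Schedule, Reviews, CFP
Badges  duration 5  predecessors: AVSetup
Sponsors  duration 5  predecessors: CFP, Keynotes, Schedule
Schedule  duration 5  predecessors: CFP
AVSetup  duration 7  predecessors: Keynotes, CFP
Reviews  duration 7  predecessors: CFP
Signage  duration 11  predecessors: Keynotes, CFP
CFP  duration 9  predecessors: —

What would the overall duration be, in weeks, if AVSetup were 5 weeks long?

As given, the longest chain is CFP→Reviews→Keynotes→AVSetup→Badges = 9+7+7+7+5 = 35, so the finish is 35 weeks.
Since AVSetup is critical, the -2 change carries straight to that chain (now 33 weeks).
New critical path: CFP→Reviews→Keynotes→Signage = 9+7+7+11 = 34 ⇒ 34 weeks.

34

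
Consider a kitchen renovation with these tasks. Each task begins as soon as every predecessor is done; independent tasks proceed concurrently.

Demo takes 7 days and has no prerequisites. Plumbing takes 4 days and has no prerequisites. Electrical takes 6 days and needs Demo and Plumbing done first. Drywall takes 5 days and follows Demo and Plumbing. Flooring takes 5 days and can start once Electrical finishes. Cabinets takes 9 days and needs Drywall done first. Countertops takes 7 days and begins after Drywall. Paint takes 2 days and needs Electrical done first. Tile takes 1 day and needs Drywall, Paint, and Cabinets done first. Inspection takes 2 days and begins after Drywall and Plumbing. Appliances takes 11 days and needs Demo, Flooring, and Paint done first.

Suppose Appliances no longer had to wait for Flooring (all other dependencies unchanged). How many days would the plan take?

Before: longest chain Demo→Electrical→Flooring→Appliances = 7+6+5+11 = 29, finish 29.
Without Flooring→Appliances, Appliances's earliest start moves from 18 to 15.
The longest chain is now Demo→Electrical→Paint→Appliances = 7+6+2+11 = 26, so the plan takes 26 days.

26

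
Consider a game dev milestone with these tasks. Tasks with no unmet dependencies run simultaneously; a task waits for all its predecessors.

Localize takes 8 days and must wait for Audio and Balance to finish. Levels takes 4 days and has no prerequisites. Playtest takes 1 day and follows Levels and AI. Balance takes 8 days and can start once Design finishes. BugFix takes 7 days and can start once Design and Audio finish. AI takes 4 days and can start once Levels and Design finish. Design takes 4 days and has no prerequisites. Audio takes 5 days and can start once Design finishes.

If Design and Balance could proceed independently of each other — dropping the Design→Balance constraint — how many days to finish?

Before: longest chain Design→Balance→Localize = 4+8+8 = 20, finish 20.
Without Design→Balance, Balance's earliest start moves from 4 to 0.
New critical path: Design→Audio→Localize = 4+5+8 = 17 ⇒ 17 days.

17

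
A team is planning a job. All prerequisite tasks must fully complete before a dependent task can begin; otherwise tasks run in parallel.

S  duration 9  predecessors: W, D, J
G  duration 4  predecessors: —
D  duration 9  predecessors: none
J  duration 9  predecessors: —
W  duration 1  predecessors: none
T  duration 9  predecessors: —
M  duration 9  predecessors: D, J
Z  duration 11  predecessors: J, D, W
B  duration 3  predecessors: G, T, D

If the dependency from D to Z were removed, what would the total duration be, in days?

Before: longest chain J→Z = 9+11 = 20, finish 20.
Dropping D→Z doesn't change Z's earliest start (9); another predecessor still binds.
After: J→Z = 9+11 = 20 → 20 days.

20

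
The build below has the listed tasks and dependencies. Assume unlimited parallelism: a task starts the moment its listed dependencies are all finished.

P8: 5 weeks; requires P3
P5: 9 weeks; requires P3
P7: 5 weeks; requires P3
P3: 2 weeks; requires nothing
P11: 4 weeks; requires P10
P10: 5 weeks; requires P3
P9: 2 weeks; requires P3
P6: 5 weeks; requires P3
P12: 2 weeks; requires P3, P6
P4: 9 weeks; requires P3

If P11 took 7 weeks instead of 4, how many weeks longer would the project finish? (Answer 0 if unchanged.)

Critical path before the change: P3→P10→P11 = 2+5+4 = 11 giving 11 weeks.
P11 is on the critical path; changing it to 7 makes that path 14 weeks.
That remains the longest chain; total 14 weeks.
Change in finish: 14 − 11 = +3 weeks.

3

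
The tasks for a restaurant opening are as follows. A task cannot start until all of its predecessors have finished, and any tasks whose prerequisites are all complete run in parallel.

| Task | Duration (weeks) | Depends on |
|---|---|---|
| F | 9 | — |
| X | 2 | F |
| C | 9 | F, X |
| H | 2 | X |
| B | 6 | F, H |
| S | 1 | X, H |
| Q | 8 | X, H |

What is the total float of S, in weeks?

The longest chain is F→X→H→Q = 9+2+2+8 = 21; overall finish 21 weeks.
The longest chain containing S totals 14 weeks.
Slack of S = 20 − 13 = 7 weeks.

7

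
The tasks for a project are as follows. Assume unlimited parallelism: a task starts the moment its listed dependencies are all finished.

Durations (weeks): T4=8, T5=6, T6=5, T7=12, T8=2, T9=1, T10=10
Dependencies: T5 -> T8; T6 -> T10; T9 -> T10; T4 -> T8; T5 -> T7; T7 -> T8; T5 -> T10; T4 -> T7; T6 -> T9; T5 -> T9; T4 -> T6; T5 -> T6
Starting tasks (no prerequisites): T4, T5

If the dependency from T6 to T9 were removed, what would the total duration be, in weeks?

With the dependency in place, T4→T6→T9→T10 = 8+5+1+10 = 24 sets the finish at 24 weeks.
Without T6→T9, T9's earliest start moves from 13 to 6.
After: T4→T6→T10 = 8+5+10 = 23 → 23 weeks.

23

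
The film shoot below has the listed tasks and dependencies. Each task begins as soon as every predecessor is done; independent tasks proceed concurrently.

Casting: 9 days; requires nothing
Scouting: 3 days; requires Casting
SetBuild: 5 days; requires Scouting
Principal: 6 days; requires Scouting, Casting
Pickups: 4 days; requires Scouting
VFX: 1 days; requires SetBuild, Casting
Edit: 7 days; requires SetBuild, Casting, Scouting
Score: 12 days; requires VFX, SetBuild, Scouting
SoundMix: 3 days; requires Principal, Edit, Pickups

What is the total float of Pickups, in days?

Casting→Scouting→SetBuild→VFX→Score = 9+3+5+1+12 = 30 sets the makespan at 30 days.
Longest path through Pickups: 19 days (earliest finish 16, latest finish 27).
Slack of Pickups = 23 − 12 = 11 days.

11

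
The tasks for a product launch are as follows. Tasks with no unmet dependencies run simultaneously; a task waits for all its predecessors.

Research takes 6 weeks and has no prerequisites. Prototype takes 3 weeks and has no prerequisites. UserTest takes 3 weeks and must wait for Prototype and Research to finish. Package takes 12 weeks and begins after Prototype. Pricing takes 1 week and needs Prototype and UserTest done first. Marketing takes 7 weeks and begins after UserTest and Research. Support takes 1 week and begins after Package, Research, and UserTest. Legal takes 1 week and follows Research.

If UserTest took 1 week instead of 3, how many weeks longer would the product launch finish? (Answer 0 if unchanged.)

0

Actual critical path: Research→UserTest→Marketing = 6+3+7 = 16 ⇒ 16 weeks.
UserTest lies on that path, so at 1 week the path becomes 14 weeks.
Now Prototype→Package→Support = 3+12+1 = 16 is longest, so the finish becomes 16 weeks.
Change in finish: 16 − 16 = +0 weeks.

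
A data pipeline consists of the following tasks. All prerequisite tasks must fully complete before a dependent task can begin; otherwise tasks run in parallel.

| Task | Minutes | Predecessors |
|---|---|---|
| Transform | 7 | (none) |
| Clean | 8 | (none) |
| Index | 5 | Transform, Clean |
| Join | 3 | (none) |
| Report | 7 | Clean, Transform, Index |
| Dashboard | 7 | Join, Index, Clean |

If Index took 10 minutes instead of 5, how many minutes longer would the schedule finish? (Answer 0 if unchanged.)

5

Baseline: Clean→Index→Report = 8+5+7 = 20 → 20 minutes.
Since Index is critical, the +5 change carries straight to that chain (now 25 minutes).
No other chain overtakes it, so the finish is 25 minutes.
Change in finish: 25 − 20 = +5 minutes.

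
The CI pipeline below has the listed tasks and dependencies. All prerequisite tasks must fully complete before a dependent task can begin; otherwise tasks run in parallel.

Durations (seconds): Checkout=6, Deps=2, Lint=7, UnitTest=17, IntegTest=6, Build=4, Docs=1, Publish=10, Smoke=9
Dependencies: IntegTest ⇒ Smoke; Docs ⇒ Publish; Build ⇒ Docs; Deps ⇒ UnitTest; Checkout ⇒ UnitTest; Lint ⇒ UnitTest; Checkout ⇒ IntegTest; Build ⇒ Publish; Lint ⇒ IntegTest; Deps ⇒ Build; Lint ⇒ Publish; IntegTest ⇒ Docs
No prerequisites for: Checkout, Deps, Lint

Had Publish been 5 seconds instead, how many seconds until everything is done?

24

Baseline: Lint→IntegTest→Docs→Publish = 7+6+1+10 = 24 → 24 seconds.
Publish is on the critical path; changing it to 5 makes that path 19 seconds.
Now Lint→UnitTest = 7+17 = 24 is longest, so the finish becomes 24 seconds.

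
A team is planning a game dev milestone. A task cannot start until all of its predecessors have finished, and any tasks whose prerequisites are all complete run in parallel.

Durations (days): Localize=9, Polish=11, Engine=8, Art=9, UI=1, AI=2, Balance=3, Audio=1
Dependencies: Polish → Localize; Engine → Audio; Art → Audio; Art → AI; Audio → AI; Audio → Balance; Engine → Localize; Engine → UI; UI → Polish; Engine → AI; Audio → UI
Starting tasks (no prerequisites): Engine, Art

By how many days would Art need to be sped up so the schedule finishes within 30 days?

Current finish: 31 days; target: 30.
Art is on every critical path, so each day cut from Art cuts the finish by one (this holds down to a finish of 30).
Need 31 − 30 = 1 day off Art → Art becomes 8 days, finish becomes 30.

1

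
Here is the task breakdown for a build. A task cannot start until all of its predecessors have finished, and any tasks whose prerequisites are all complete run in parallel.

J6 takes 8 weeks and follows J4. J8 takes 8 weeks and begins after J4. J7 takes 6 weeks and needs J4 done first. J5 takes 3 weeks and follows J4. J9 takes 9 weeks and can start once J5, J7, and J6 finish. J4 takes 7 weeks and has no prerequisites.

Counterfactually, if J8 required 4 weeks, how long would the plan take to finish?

24

Critical path before the change: J4→J6→J9 = 7+8+9 = 24 giving 24 weeks.
J8 has 9 weeks of float (longest path through it is 15).
No other chain overtakes it, so the finish is 24 weeks.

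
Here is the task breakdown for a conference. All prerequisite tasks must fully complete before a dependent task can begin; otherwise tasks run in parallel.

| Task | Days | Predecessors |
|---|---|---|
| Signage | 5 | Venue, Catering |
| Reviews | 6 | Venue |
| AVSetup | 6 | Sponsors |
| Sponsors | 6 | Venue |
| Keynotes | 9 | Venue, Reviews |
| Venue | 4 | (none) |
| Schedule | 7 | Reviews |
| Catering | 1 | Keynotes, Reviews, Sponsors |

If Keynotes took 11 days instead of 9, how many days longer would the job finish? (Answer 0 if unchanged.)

Critical path before the change: Venue→Reviews→Keynotes→Catering→Signage = 4+6+9+1+5 = 25 giving 25 days.
Keynotes is on the critical path; changing it to 11 makes that path 27 days.
No other chain overtakes it, so the finish is 27 days.
Change in finish: 27 − 25 = +2 days.

2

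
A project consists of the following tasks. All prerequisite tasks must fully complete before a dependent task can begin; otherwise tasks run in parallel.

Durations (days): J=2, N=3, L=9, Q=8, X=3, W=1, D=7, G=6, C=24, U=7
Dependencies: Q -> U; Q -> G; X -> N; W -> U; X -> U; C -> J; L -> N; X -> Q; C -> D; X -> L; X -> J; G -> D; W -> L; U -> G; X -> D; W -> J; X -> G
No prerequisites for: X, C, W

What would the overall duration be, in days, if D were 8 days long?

Actual critical path: X→Q→U→G→D = 3+8+7+6+7 = 31 ⇒ 31 days.
D is on the critical path; changing it to 8 makes that path 32 days.
That remains the longest chain; total 32 days.

32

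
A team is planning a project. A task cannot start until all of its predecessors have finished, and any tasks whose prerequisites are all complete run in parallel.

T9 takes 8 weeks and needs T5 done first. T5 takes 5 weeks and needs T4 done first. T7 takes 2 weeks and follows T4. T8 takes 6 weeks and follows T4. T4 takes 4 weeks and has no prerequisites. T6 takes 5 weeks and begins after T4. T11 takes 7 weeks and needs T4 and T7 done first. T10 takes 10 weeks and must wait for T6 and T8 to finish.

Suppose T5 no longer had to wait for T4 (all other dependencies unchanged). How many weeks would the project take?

20

Before: longest chain T4→T8→T10 = 4+6+10 = 20, finish 20.
Without T4→T5, T5's earliest start moves from 4 to 0.
After: T4→T8→T10 = 4+6+10 = 20 → 20 weeks.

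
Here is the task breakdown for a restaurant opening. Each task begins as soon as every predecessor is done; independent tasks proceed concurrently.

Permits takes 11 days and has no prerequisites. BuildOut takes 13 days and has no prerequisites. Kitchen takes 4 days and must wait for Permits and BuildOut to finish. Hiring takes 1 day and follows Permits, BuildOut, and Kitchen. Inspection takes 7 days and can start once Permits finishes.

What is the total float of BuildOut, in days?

0

Critical path: Permits→Inspection = 11+7 = 18, so the finish is 18 days.
The longest chain containing BuildOut totals 18 days.
So BuildOut can slip 13 − 13 = 0 days.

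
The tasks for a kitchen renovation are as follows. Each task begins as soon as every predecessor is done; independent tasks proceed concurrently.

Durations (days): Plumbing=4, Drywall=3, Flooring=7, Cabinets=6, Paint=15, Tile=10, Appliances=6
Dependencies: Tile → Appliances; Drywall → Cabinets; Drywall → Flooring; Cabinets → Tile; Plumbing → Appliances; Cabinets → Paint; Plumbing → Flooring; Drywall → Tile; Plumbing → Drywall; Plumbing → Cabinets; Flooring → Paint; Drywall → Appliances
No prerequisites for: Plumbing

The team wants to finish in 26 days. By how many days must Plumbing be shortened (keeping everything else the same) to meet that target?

3

Current finish: 29 days; target: 26.
Plumbing is on every critical path, so each day cut from Plumbing cuts the finish by one (this holds down to a finish of 26).
Need 29 − 26 = 3 days off Plumbing → Plumbing becomes 1 day, finish becomes 26.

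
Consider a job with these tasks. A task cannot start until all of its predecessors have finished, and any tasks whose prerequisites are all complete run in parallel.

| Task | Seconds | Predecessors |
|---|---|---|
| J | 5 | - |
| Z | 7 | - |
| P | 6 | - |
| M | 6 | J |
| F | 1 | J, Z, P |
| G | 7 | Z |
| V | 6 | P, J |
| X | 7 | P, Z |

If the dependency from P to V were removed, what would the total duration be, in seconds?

14

Original critical path: Z→G = 7+7 = 14 ⇒ 14 seconds.
Without P→V, V's earliest start moves from 6 to 5.
New critical path: Z→G = 7+7 = 14 ⇒ 14 seconds.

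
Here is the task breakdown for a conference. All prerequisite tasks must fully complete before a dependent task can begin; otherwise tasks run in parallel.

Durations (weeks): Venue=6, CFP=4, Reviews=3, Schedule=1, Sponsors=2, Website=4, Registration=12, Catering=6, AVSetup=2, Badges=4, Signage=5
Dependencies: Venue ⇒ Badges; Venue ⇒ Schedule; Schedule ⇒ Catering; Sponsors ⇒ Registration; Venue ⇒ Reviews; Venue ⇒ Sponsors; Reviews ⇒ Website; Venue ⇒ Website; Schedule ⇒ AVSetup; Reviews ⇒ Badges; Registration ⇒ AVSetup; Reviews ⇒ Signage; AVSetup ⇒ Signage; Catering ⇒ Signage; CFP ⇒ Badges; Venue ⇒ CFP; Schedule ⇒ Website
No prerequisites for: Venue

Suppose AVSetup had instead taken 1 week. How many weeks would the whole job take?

As given, the longest chain is Venue→Sponsors→Registration→AVSetup→Signage = 6+2+12+2+5 = 27, so the finish is 27 weeks.
Since AVSetup is critical, the -1 change carries straight to that chain (now 26 weeks).
That remains the longest chain; total 26 weeks.

26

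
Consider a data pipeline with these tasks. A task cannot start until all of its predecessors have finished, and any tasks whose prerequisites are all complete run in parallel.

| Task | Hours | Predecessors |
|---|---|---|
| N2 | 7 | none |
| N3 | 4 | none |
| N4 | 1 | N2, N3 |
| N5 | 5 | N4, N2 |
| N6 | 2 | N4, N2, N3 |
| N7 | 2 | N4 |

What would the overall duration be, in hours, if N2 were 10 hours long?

Baseline: N2→N4→N5 = 7+1+5 = 13 → 13 hours.
Since N2 is critical, the +3 change carries straight to that chain (now 16 hours).
The critical path is still N2→N4→N5; finish is now 16 hours.

16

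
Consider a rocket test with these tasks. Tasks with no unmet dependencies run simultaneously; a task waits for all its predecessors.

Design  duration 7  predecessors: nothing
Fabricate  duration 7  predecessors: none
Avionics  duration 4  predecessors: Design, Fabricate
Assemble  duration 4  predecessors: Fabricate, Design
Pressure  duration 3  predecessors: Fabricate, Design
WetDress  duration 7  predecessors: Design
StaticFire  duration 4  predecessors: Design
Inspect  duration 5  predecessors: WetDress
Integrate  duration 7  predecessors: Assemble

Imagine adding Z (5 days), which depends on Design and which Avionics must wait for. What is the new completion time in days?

Originally the project takes 19 days.
With Z inserted, Avionics now waits for max(Design, Fabricate, Z).
New critical path: Design→WetDress→Inspect = 7+7+5 = 19 ⇒ 19 days.

19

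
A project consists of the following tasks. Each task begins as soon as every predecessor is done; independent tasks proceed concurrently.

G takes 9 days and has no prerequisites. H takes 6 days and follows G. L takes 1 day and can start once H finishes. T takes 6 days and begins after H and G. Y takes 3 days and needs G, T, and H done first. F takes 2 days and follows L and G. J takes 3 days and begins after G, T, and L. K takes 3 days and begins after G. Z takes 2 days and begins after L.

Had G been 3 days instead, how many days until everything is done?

Actual critical path: G→H→T→Y = 9+6+6+3 = 24 ⇒ 24 days.
G is on the critical path; changing it to 3 makes that path 18 days.
The critical path is still G→H→T→Y; finish is now 18 days.

18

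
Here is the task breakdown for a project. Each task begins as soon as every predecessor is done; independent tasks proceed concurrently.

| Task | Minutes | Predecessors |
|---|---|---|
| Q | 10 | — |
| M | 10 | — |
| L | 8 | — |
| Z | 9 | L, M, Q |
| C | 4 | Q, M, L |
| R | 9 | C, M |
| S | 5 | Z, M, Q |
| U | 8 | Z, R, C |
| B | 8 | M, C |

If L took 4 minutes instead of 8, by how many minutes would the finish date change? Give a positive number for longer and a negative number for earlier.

0

Actual critical path: Q→C→R→U = 10+4+9+8 = 31 ⇒ 31 minutes.
The longest path through L is only 29 minutes, so L has float 2.
The critical path is still Q→C→R→U; finish is now 31 minutes.
Change in finish: 31 − 31 = +0 minutes.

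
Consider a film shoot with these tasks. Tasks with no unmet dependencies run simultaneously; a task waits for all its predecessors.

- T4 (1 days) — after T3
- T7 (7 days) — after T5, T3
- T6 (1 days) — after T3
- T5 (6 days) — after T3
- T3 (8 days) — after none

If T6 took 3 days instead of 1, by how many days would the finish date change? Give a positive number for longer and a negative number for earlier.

0

Baseline: T3→T5→T7 = 8+6+7 = 21 → 21 days.
The longest path through T6 is only 9 days, so T6 has float 12.
No other chain overtakes it, so the finish is 21 days.
Change in finish: 21 − 21 = +0 days.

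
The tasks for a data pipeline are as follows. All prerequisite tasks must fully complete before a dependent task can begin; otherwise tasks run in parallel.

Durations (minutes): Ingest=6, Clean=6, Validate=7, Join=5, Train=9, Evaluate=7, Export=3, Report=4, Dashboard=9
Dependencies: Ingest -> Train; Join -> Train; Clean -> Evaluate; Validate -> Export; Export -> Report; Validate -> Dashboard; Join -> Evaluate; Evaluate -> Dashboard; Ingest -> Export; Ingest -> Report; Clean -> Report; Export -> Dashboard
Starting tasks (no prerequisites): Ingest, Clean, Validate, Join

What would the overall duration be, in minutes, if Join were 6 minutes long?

22

Critical path before the change: Clean→Evaluate→Dashboard = 6+7+9 = 22 giving 22 minutes.
The longest path through Join is only 21 minutes, so Join has float 1.
That remains the longest chain; total 22 minutes.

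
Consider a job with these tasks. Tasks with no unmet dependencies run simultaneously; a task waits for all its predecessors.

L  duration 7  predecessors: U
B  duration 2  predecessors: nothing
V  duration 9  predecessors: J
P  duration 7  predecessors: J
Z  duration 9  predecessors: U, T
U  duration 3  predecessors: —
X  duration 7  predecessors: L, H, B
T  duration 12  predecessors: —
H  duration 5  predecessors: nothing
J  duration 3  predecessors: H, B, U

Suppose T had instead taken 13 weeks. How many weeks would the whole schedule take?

22

As given, the longest chain is T→Z = 12+9 = 21, so the finish is 21 weeks.
T is on the critical path; changing it to 13 makes that path 22 weeks.
The critical path is still T→Z; finish is now 22 weeks.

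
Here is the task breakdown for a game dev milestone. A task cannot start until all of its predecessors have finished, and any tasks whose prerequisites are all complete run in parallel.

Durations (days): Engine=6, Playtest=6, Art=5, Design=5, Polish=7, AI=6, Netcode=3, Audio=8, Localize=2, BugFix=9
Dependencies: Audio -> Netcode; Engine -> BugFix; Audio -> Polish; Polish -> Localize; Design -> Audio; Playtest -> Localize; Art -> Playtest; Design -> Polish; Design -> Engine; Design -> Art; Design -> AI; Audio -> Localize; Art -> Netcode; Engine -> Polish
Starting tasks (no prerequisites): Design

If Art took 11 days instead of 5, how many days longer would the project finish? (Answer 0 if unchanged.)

Actual critical path: Design→Audio→Polish→Localize = 5+8+7+2 = 22 ⇒ 22 days.
The longest path through Art is only 18 days, so Art has float 4.
The binding chain switches to Design→Art→Playtest→Localize = 5+11+6+2 = 24; finish 24 days.
Change in finish: 24 − 22 = +2 days.

2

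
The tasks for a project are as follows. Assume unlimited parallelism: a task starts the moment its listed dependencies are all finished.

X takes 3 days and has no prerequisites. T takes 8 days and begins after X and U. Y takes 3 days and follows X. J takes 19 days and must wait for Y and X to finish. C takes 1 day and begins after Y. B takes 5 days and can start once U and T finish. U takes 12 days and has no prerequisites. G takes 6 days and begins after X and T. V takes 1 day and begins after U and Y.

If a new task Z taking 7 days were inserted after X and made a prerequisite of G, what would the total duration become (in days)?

26

Originally the schedule takes 26 days.
With Z inserted, G now waits for max(X, T, Z).
New critical path: U→T→G = 12+8+6 = 26 ⇒ 26 days.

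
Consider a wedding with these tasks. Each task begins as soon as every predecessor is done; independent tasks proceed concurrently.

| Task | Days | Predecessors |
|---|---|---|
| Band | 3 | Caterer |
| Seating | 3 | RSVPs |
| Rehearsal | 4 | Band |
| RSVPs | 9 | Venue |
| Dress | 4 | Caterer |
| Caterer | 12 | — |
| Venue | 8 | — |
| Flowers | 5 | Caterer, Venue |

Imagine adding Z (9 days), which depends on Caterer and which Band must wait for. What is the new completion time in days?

28

Originally the schedule takes 20 days.
With Z inserted, Band now waits for max(Caterer, Z).
New critical path: Caterer→Z→Band→Rehearsal = 12+9+3+4 = 28 ⇒ 28 days.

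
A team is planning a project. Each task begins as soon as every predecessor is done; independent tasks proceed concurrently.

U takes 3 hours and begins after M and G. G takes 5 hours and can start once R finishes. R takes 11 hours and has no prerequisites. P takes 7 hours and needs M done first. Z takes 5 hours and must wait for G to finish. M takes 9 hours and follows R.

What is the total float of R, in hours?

0

Critical path: R→M→P = 11+9+7 = 27, so the finish is 27 hours.
The longest chain containing R totals 27 hours.
Slack of R = 0 − 0 = 0 hours.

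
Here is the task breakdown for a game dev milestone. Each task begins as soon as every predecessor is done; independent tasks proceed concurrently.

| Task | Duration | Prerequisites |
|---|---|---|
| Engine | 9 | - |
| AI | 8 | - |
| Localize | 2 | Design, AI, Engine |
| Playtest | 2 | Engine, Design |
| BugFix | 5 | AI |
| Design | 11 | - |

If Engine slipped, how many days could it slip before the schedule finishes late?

Design→Playtest = 11+2 = 13 sets the makespan at 13 days.
Longest path through Engine: 11 days (earliest finish 9, latest finish 11).
Slack of Engine = 2 − 0 = 2 days.

2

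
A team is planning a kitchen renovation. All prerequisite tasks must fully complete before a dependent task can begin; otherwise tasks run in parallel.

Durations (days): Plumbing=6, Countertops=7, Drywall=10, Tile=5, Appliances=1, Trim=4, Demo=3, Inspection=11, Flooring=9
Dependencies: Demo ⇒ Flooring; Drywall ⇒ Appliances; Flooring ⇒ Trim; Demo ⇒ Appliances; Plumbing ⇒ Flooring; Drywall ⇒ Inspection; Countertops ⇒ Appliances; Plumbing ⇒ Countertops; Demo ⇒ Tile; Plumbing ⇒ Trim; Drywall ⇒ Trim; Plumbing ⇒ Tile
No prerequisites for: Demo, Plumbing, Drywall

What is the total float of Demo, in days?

5

The longest chain is Drywall→Inspection = 10+11 = 21; overall finish 21 days.
The longest chain containing Demo totals 16 days.
So Demo can slip 8 − 3 = 5 days.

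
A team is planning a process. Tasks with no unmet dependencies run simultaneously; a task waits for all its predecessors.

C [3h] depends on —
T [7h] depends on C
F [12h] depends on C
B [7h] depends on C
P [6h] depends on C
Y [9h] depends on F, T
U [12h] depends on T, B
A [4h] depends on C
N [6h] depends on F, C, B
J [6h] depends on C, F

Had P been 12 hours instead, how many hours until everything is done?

As given, the longest chain is C→F→Y = 3+12+9 = 24, so the finish is 24 hours.
P has 15 hours of float (longest path through it is 9).
The critical path is still C→F→Y; finish is now 24 hours.

24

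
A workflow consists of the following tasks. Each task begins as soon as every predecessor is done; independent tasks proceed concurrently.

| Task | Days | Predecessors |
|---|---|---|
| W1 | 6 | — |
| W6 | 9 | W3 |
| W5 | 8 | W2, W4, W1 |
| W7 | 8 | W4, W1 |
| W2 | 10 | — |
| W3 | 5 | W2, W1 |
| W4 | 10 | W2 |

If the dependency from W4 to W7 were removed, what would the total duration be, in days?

Original critical path: W2→W4→W5 = 10+10+8 = 28 ⇒ 28 days.
Without W4→W7, W7's earliest start moves from 20 to 6.
New critical path: W2→W4→W5 = 10+10+8 = 28 ⇒ 28 days.

28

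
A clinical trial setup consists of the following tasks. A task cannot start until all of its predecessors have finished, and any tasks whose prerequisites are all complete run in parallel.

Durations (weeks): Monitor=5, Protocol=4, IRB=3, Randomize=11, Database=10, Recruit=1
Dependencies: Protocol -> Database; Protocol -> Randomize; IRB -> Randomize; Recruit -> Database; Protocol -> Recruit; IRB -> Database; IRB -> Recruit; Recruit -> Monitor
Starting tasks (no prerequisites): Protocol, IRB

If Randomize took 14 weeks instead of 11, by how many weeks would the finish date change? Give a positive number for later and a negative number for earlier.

As given, the longest chain is Protocol→Randomize = 4+11 = 15, so the finish is 15 weeks.
Randomize lies on that path, so at 14 weeks the path becomes 18 weeks.
That remains the longest chain; total 18 weeks.
Change in finish: 18 − 15 = +3 weeks.

3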